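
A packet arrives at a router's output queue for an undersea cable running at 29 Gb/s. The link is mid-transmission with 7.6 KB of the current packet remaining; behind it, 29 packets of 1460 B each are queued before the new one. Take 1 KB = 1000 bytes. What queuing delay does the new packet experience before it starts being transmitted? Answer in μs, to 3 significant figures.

Each queued packet: L/R = 11680/29000000000 = 0.402759 μs.
29 queued → 11.68 μs.
Plus remaining 60800 bits of current packet: 2.09655 μs.
Queuing delay = 13.8 μs.

13.8 μs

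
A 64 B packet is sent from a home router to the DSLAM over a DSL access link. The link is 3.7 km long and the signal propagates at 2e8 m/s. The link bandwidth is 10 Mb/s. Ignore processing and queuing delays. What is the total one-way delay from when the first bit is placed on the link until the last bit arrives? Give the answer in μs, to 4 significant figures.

L = 64 × 8 = 512 bits.
Transmission delay = L/R = 512 / 10000000 = 51.2 μs.
Propagation delay = d/s = 3700 m / 200000000 m/s = 18.5 μs.
Total = 69.70 μs.

69.70 μs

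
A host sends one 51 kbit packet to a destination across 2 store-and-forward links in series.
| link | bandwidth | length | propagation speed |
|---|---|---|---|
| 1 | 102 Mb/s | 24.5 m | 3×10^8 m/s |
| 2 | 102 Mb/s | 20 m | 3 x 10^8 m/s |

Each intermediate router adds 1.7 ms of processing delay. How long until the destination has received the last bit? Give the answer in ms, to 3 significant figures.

L = 51000 bits.
Transmission delay per hop = L/R = 51000/102000000 = 0.5 ms; 2 hops → 1 ms.
Propagation delays (d/s per hop): 8.16667e-05, 6.66667e-05 ms; sum = 0.000148333 ms.
Processing at 1 router(s): 1 × 1.7 ms = 1.7 ms.
End-to-end = 2.70 ms.

2.70 ms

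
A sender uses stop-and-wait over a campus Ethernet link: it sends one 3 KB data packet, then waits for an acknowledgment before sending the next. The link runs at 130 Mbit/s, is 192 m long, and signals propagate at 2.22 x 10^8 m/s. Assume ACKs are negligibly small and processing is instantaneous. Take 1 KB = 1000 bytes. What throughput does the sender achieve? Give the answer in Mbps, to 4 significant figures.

t_tx = L/R = 24000/130000000 = 0.000184615 s.
t_prop = 192/2.22e+08 = 8.64865e-07 s; RTT = 1.72973e-06 s.
Cycle = t_tx + RTT = 0.000186345 s.
Throughput = L / cycle = 24000 / 0.000186345 = 128.8 Mbps.

128.8 Mbps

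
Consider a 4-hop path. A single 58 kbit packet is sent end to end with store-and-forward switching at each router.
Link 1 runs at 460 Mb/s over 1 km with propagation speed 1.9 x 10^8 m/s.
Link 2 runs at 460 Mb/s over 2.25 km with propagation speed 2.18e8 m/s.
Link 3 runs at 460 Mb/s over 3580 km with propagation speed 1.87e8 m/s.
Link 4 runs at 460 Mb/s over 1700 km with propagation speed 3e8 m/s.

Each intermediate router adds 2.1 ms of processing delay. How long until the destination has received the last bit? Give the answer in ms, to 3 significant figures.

31.6 ms

L = 58000 bits.
Transmission delay per hop = L/R = 58000/460000000 = 0.126087 ms; 4 hops → 0.504348 ms.
Propagation delays (d/s per hop): 0.00526316, 0.0103211, 19.1444, 5.66667 ms; sum = 24.8266 ms.
Processing at 3 router(s): 3 × 2.1 ms = 6.3 ms.
End-to-end = 31.6 ms.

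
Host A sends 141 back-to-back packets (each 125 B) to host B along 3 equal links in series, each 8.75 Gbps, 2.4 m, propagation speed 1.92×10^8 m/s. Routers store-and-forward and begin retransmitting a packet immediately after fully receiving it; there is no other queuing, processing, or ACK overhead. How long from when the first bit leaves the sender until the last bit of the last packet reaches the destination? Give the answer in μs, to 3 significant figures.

16.4 μs

Per-hop transmission t_tx = L/R = 1000/8750000000 = 0.114286 μs.
Per-hop propagation t_prop = 2.4/192000000 = 0.0125 μs.
Pipeline fill: first packet needs 3·t_tx to clear all hops; remaining 140 packets each add one t_tx.
Total = (3+141-1)·t_tx + 3·t_prop = 143·0.114286 + 3·0.0125 = 16.4 μs.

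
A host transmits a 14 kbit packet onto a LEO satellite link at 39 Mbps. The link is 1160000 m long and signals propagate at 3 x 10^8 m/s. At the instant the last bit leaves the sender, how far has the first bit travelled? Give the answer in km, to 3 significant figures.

t_tx = L/R = 14000/39000000 = 0.000358974 s.
Distance = s × t_tx = 300000000 × 0.000358974 = 108 km.

108 km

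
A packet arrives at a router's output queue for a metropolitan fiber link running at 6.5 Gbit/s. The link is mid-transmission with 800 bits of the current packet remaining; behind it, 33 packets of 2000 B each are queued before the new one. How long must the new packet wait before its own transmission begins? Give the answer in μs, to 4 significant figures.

81.35 μs

Each queued packet: L/R = 16000/6500000000 = 2.46154 μs.
33 queued → 81.2308 μs.
Plus remaining 800 bits of current packet: 0.123077 μs.
Queuing delay = 81.35 μs.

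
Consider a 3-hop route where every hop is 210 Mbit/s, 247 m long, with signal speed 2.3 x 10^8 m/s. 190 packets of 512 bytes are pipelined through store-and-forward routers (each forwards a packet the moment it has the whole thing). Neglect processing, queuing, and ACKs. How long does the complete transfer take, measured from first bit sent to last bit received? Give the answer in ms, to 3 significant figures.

Per-hop transmission t_tx = L/R = 4096/210000000 = 0.0195048 ms.
Per-hop propagation t_prop = 247/2.3e+08 = 0.00107391 ms.
Pipeline fill: first packet needs 3·t_tx to clear all hops; remaining 189 packets each add one t_tx.
Total = (3+190-1)·t_tx + 3·t_prop = 192·0.0195048 + 3·0.00107391 = 3.75 ms.

3.75 ms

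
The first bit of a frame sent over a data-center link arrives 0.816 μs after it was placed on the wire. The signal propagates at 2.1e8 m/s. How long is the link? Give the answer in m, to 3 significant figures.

171 m

d = s × t_prop = 210000000 × 8.16e-07 = 171 m.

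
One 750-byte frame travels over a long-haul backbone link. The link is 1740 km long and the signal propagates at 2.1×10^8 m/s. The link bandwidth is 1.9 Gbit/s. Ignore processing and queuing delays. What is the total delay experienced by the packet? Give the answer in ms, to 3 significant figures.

8.29 ms

L = 750 × 8 = 6000 bits.
Transmission delay = L/R = 6000 / 1900000000 = 0.00315789 ms.
Propagation delay = d/s = 1740000 m / 210000000 m/s = 8.28571 ms.
Total = 8.29 ms.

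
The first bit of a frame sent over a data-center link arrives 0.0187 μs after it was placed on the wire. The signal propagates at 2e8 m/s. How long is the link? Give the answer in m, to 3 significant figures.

d = s × t_prop = 200000000 × 1.87e-08 = 3.74 m.

3.74 m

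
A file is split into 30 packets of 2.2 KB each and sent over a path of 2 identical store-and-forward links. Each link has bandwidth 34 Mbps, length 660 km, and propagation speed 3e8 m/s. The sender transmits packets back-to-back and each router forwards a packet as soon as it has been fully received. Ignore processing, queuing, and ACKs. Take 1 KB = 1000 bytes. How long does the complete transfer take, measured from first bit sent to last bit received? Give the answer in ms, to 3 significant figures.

20.4 ms

Per-hop transmission t_tx = L/R = 17600/34000000 = 0.517647 ms.
Per-hop propagation t_prop = 660000/300000000 = 2.2 ms.
Pipeline fill: first packet needs 2·t_tx to clear all hops; remaining 29 packets each add one t_tx.
Total = (2+30-1)·t_tx + 2·t_prop = 31·0.517647 + 2·2.2 = 20.4 ms.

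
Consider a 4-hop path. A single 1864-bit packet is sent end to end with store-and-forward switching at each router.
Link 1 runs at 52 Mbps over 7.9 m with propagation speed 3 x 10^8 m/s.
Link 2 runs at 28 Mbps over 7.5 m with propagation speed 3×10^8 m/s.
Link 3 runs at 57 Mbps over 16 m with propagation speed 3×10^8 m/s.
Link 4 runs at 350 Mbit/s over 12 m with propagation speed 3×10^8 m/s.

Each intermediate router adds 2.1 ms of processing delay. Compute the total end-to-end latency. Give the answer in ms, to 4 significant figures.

6.441 ms

Transmission delays (L/R per hop): 0.0358462, 0.0665714, 0.0327018, 0.00532571 ms; sum = 0.140445 ms.
Propagation delays (d/s per hop): 2.63333e-05, 2.5e-05, 5.33333e-05, 4e-05 ms; sum = 0.000144667 ms.
Processing at 3 router(s): 3 × 2.1 ms = 6.3 ms.
End-to-end = 6.441 ms.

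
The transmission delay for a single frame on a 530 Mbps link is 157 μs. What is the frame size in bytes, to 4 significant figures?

L = R × t_tx = 530000000 b/s × 0.000157 s = 83210 bits.
In bytes: 83210 / 8 = 10400 bytes.

10400 bytes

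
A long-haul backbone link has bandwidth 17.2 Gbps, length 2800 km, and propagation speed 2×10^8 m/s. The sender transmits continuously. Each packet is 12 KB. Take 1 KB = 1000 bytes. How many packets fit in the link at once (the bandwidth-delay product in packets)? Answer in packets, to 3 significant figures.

2510 packets

Propagation delay = 2800000 / 200000000 = 0.014 s.
BDP = R × t_prop = 17200000000 × 0.014 = 240800000 bits.
In packets of 96000 bits: 2510 packets.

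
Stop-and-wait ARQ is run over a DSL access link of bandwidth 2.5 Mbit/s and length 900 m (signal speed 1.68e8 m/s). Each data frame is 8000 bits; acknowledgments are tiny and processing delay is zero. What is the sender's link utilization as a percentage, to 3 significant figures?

99.7 %

t_tx = L/R = 8000/2500000 = 0.0032 s.
t_prop = 900/168000000 = 5.35714e-06 s; RTT = 1.07143e-05 s.
Cycle = t_tx + RTT = 0.00321071 s.
Utilization = t_tx / cycle = 0.0032/0.00321071 = 99.7 %.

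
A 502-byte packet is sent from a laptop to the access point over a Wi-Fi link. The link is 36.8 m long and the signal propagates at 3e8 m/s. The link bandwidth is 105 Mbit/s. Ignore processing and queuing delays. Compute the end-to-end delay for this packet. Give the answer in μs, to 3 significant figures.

L = 502 × 8 = 4016 bits.
Transmission delay = L/R = 4016 / 105000000 = 38.2476 μs.
Propagation delay = d/s = 36.8 m / 300000000 m/s = 0.122667 μs.
Total = 38.4 μs.

38.4 μs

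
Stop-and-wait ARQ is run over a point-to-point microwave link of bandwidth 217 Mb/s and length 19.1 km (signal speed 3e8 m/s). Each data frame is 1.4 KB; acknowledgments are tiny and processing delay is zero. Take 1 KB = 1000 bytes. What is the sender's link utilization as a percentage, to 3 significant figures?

t_tx = L/R = 11200/217000000 = 5.16129e-05 s.
t_prop = 19100/300000000 = 6.36667e-05 s; RTT = 0.000127333 s.
Cycle = t_tx + RTT = 0.000178946 s.
Utilization = t_tx / cycle = 5.16129e-05/0.000178946 = 28.8 %.

28.8 %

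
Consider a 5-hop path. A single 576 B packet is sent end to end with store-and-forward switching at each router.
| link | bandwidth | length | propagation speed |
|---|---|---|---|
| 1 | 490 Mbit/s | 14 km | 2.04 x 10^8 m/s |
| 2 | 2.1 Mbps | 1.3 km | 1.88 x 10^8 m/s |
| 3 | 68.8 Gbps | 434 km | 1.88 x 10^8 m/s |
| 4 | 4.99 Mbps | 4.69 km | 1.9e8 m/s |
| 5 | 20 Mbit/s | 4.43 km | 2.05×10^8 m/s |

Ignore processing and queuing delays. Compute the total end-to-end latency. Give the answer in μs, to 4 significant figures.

L = 576 × 8 = 4608 bits.
Transmission delays (L/R per hop): 9.40408, 2194.29, 0.0669767, 923.447, 230.4 μs; sum = 3357.6 μs.
Propagation delays (d/s per hop): 68.6275, 6.91489, 2308.51, 24.6842, 21.6098 μs; sum = 2430.35 μs.
End-to-end = 5788 μs.

5788 μs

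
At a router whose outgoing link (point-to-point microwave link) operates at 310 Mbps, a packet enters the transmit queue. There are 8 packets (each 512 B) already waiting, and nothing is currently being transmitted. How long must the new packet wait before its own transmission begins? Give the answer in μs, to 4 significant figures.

Each queued packet: L/R = 4096/310000000 = 13.2129 μs.
8 queued → 105.703 μs.
Queuing delay = 105.7 μs.

105.7 μs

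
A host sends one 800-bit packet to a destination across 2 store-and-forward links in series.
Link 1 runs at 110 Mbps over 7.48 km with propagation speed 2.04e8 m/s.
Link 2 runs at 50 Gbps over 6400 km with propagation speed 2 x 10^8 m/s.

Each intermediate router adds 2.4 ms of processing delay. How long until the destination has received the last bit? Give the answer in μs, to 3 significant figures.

34400 μs

Transmission delays (L/R per hop): 7.27273, 0.016 μs; sum = 7.28873 μs.
Propagation delays (d/s per hop): 36.6667, 32000 μs; sum = 32036.7 μs.
Processing at 1 router(s): 1 × 2.4 ms = 2400 μs.
End-to-end = 34400 μs.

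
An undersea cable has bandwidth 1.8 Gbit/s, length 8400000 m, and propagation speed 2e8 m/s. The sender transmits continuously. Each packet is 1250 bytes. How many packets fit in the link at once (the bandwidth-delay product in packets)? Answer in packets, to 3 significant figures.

Propagation delay = 8400000 / 200000000 = 0.042 s.
BDP = R × t_prop = 1800000000 × 0.042 = 75600000 bits.
In packets of 10000 bits: 7560 packets.

7560 packets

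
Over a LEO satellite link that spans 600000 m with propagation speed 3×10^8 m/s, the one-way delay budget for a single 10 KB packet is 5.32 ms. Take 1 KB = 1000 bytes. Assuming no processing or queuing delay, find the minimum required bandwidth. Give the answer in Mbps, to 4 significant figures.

24.10 Mbps

L = 80000 bits.
Propagation delay = 600000 / 300000000 = 2 ms.
Transmission budget = 5.32 − 2 = 3.32 ms.
R ≥ L / t_tx = 80000 bits / 0.00332 s = 24.10 Mbps.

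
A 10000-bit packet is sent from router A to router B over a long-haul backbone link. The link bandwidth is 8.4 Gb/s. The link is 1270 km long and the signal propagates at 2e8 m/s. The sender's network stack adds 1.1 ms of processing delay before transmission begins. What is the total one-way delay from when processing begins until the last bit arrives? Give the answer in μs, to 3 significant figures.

Transmission delay = L/R = 10000 / 8400000000 = 1.19048 μs.
Propagation delay = d/s = 1270000 m / 200000000 m/s = 6350 μs.
Plus processing delay 1.1 ms = 1100 μs.
Total = 7450 μs.

7450 μs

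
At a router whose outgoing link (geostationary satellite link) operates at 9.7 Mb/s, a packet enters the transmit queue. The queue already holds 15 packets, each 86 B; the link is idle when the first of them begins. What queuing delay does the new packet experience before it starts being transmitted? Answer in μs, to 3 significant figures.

1060 μs

Each queued packet: L/R = 688/9700000 = 70.9278 μs.
15 queued → 1063.92 μs.
Queuing delay = 1060 μs.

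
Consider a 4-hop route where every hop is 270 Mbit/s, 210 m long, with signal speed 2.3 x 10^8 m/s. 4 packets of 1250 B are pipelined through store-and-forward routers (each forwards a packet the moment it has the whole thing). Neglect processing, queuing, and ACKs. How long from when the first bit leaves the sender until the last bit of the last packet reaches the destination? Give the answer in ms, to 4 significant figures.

Per-hop transmission t_tx = L/R = 10000/270000000 = 0.037037 ms.
Per-hop propagation t_prop = 210/2.3e+08 = 0.000913043 ms.
Pipeline fill: first packet needs 4·t_tx to clear all hops; remaining 3 packets each add one t_tx.
Total = (4+4-1)·t_tx + 4·t_prop = 7·0.037037 + 4·0.000913043 = 0.2629 ms.

0.2629 ms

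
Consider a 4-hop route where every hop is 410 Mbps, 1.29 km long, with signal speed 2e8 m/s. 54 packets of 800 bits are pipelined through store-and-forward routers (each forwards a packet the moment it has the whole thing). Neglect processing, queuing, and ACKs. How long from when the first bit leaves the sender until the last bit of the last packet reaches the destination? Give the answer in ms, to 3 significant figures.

Per-hop transmission t_tx = L/R = 800/410000000 = 0.00195122 ms.
Per-hop propagation t_prop = 1290/200000000 = 0.00645 ms.
Pipeline fill: first packet needs 4·t_tx to clear all hops; remaining 53 packets each add one t_tx.
Total = (4+54-1)·t_tx + 4·t_prop = 57·0.00195122 + 4·0.00645 = 0.137 ms.

0.137 ms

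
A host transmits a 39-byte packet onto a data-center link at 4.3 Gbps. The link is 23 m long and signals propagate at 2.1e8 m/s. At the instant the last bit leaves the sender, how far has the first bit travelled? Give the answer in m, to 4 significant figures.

15.24 m

t_tx = L/R = 312/4300000000 = 7.25581e-08 s.
Distance = s × t_tx = 210000000 × 7.25581e-08 = 15.24 m.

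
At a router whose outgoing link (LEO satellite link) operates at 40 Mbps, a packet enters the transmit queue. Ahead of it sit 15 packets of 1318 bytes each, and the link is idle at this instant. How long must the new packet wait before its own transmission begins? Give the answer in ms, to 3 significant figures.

Each queued packet: L/R = 10544/40000000 = 0.2636 ms.
15 queued → 3.954 ms.
Queuing delay = 3.95 ms.

3.95 ms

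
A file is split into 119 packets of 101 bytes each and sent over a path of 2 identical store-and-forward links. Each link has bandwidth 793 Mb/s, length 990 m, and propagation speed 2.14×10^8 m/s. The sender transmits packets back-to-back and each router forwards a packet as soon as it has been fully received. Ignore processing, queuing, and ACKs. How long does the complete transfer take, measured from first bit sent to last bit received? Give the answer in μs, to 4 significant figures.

Per-hop transmission t_tx = L/R = 808/793000000 = 1.01892 μs.
Per-hop propagation t_prop = 990/214000000 = 4.62617 μs.
Pipeline fill: first packet needs 2·t_tx to clear all hops; remaining 118 packets each add one t_tx.
Total = (2+119-1)·t_tx + 2·t_prop = 120·1.01892 + 2·4.62617 = 131.5 μs.

131.5 μs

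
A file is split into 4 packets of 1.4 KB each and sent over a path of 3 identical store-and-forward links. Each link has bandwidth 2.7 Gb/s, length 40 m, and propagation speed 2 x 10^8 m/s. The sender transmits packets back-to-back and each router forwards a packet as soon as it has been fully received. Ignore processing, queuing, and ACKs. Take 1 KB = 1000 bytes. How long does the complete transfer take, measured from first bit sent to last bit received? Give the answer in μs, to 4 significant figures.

25.49 μs

Per-hop transmission t_tx = L/R = 11200/2700000000 = 4.14815 μs.
Per-hop propagation t_prop = 40/200000000 = 0.2 μs.
Pipeline fill: first packet needs 3·t_tx to clear all hops; remaining 3 packets each add one t_tx.
Total = (3+4-1)·t_tx + 3·t_prop = 6·4.14815 + 3·0.2 = 25.49 μs.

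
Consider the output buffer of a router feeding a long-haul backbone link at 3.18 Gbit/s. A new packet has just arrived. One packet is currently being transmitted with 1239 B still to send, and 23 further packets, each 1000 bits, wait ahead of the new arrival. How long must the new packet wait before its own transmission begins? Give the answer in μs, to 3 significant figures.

10.3 μs

Each queued packet: L/R = 1000/3180000000 = 0.314465 μs.
23 queued → 7.2327 μs.
Plus remaining 9912 bits of current packet: 3.11698 μs.
Queuing delay = 10.3 μs.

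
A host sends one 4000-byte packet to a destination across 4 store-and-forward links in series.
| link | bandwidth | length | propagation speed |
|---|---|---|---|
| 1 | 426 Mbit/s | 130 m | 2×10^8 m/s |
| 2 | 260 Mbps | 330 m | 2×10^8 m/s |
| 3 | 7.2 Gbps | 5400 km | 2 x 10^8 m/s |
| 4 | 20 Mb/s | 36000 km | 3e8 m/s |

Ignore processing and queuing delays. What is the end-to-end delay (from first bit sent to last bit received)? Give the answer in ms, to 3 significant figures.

L = 4000 × 8 = 32000 bits.
Transmission delays (L/R per hop): 0.0751174, 0.123077, 0.00444444, 1.6 ms; sum = 1.80264 ms.
Propagation delays (d/s per hop): 0.00065, 0.00165, 27, 120 ms; sum = 147.002 ms.
End-to-end = 149 ms.

149 ms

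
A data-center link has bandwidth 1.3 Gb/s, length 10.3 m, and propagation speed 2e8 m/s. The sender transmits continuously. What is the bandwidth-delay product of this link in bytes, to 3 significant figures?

8.37 bytes

Propagation delay = 10.3 / 200000000 = 5.15e-08 s.
BDP = R × t_prop = 1300000000 × 5.15e-08 = 66.95 bits.
In bytes: 66.95/8 = 8.37 bytes.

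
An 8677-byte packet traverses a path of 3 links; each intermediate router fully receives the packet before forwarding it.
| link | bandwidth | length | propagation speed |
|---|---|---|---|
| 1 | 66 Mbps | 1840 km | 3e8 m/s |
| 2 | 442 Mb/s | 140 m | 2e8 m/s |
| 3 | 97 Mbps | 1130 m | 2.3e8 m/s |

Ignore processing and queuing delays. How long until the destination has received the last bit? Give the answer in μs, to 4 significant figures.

8063 μs

L = 8677 × 8 = 69416 bits.
Transmission delays (L/R per hop): 1051.76, 157.05, 715.629 μs; sum = 1924.44 μs.
Propagation delays (d/s per hop): 6133.33, 0.7, 4.91304 μs; sum = 6138.95 μs.
End-to-end = 8063 μs.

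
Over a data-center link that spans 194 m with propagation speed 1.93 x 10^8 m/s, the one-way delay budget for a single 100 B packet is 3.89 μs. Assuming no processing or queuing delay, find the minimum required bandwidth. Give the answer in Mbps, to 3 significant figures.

277 Mbps

L = 800 bits.
Propagation delay = 194 / 193000000 = 1.00518 μs.
Transmission budget = 3.89 − 1.00518 = 2.88482 μs.
R ≥ L / t_tx = 800 bits / 2.88482e-06 s = 277 Mbps.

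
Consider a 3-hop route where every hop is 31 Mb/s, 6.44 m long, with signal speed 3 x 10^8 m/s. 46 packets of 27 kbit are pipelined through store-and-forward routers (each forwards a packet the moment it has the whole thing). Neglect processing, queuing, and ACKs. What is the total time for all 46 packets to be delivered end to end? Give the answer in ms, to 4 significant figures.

41.81 ms

Per-hop transmission t_tx = L/R = 27000/31000000 = 0.870968 ms.
Per-hop propagation t_prop = 6.44/300000000 = 2.14667e-05 ms.
Pipeline fill: first packet needs 3·t_tx to clear all hops; remaining 45 packets each add one t_tx.
Total = (3+46-1)·t_tx + 3·t_prop = 48·0.870968 + 3·2.14667e-05 = 41.81 ms.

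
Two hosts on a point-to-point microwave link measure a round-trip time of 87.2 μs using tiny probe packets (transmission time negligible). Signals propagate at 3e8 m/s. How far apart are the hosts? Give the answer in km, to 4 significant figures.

One-way propagation = RTT/2 = 43.6 μs.
d = s × t = 300000000 × 4.36e-05 = 13.08 km.

13.08 km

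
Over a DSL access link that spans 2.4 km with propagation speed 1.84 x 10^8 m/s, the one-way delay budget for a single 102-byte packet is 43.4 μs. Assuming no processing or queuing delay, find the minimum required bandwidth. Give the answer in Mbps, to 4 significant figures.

26.88 Mbps

L = 816 bits.
Propagation delay = 2400 / 184000000 = 13.0435 μs.
Transmission budget = 43.4 − 13.0435 = 30.3565 μs.
R ≥ L / t_tx = 816 bits / 3.03565e-05 s = 26.88 Mbps.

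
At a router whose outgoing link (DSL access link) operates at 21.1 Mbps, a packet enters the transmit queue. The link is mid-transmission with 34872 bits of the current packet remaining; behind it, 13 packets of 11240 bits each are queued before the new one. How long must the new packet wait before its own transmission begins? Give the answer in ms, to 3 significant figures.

Each queued packet: L/R = 11240/21100000 = 0.532701 ms.
13 queued → 6.92512 ms.
Plus remaining 34872 bits of current packet: 1.6527 ms.
Queuing delay = 8.58 ms.

8.58 ms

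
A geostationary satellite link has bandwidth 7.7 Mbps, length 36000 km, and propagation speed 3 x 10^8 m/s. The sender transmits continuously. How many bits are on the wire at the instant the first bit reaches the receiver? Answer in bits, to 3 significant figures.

924000 bits

Propagation delay = 36000000 / 300000000 = 0.12 s.
BDP = R × t_prop = 7700000 × 0.12 = 924000 bits.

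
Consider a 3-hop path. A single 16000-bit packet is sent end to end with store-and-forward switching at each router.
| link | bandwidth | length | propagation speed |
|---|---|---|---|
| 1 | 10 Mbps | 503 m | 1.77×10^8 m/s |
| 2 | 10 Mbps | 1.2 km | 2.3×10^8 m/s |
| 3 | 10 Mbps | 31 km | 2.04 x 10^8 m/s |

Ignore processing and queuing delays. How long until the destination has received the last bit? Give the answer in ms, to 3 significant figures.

4.96 ms

Transmission delay per hop = L/R = 16000/10000000 = 1.6 ms; 3 hops → 4.8 ms.
Propagation delays (d/s per hop): 0.00284181, 0.00521739, 0.151961 ms; sum = 0.16002 ms.
End-to-end = 4.96 ms.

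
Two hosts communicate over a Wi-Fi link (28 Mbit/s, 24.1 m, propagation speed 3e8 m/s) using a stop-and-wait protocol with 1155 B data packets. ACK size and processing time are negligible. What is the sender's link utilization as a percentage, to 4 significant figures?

t_tx = L/R = 9240/28000000 = 0.00033 s.
t_prop = 24.1/300000000 = 8.03333e-08 s; RTT = 1.60667e-07 s.
Cycle = t_tx + RTT = 0.000330161 s.
Utilization = t_tx / cycle = 0.00033/0.000330161 = 99.95 %.

99.95 %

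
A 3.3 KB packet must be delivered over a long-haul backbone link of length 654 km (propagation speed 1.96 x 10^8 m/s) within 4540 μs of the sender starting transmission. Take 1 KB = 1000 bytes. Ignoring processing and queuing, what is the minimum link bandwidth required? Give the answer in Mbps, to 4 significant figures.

L = 26400 bits.
Propagation delay = 654000 / 196000000 = 3336.73 μs.
Transmission budget = 4540 − 3336.73 = 1203.27 μs.
R ≥ L / t_tx = 26400 bits / 0.00120327 s = 21.94 Mbps.

21.94 Mbps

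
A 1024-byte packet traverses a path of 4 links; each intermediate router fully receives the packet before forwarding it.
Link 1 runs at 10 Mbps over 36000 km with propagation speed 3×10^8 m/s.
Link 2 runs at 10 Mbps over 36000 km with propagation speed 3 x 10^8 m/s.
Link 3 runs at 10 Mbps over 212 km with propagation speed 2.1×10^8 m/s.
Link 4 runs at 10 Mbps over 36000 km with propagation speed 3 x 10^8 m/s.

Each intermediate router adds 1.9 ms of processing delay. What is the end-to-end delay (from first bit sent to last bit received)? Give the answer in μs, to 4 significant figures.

370000 μs

L = 1024 × 8 = 8192 bits.
Transmission delay per hop = L/R = 8192/10000000 = 819.2 μs; 4 hops → 3276.8 μs.
Propagation delays (d/s per hop): 120000, 120000, 1009.52, 120000 μs; sum = 361010 μs.
Processing at 3 router(s): 3 × 1.9 ms = 5700 μs.
End-to-end = 370000 μs.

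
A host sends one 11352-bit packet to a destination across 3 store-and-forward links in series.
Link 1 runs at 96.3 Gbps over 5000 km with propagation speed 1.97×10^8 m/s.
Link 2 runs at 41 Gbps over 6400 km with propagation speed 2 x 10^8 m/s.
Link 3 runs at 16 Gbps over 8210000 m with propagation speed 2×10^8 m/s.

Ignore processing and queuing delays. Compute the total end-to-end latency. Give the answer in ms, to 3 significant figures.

98.4 ms

Transmission delays (L/R per hop): 0.000117882, 0.000276878, 0.0007095 ms; sum = 0.00110426 ms.
Propagation delays (d/s per hop): 25.3807, 32, 41.05 ms; sum = 98.4307 ms.
End-to-end = 98.4 ms.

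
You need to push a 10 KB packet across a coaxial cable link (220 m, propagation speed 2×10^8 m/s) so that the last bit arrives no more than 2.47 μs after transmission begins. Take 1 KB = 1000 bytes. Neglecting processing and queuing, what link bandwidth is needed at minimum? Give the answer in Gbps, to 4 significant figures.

L = 80000 bits.
Propagation delay = 220 / 200000000 = 1.1 μs.
Transmission budget = 2.47 − 1.1 = 1.37 μs.
R ≥ L / t_tx = 80000 bits / 1.37e-06 s = 58.39 Gbps.

58.39 Gbps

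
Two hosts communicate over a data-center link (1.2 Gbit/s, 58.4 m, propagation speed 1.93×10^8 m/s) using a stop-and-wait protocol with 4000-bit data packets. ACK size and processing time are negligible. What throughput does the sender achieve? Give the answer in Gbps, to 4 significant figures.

t_tx = L/R = 4000/1200000000 = 3.33333e-06 s.
t_prop = 58.4/193000000 = 3.02591e-07 s; RTT = 6.05181e-07 s.
Cycle = t_tx + RTT = 3.93851e-06 s.
Throughput = L / cycle = 4000 / 3.93851e-06 = 1.016 Gbps.

1.016 Gbps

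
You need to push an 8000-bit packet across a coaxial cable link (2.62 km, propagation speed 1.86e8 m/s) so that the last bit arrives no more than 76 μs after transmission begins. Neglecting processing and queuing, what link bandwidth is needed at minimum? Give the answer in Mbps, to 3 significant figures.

Propagation delay = 2620 / 186000000 = 14.086 μs.
Transmission budget = 76 − 14.086 = 61.914 μs.
R ≥ L / t_tx = 8000 bits / 6.1914e-05 s = 129 Mbps.

129 Mbps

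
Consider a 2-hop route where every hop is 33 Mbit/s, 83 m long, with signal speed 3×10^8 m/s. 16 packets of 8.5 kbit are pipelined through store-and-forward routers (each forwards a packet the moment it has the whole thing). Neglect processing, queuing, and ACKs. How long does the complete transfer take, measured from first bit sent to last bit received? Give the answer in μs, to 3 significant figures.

Per-hop transmission t_tx = L/R = 8500/33000000 = 257.576 μs.
Per-hop propagation t_prop = 83/300000000 = 0.276667 μs.
Pipeline fill: first packet needs 2·t_tx to clear all hops; remaining 15 packets each add one t_tx.
Total = (2+16-1)·t_tx + 2·t_prop = 17·257.576 + 2·0.276667 = 4380 μs.

4380 μs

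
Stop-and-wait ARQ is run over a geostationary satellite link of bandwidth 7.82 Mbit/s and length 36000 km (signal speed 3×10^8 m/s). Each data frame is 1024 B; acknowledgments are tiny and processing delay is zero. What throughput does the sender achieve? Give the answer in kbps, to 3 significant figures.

t_tx = L/R = 8192/7820000 = 0.00104757 s.
t_prop = 36000000/300000000 = 0.12 s; RTT = 0.24 s.
Cycle = t_tx + RTT = 0.241048 s.
Throughput = L / cycle = 8192 / 0.241048 = 34.0 kbps.

34.0 kbps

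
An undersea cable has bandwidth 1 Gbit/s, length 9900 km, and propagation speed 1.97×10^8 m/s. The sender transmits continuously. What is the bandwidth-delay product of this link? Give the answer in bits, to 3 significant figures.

50300000 bits

Propagation delay = 9900000 / 197000000 = 0.0502538 s.
BDP = R × t_prop = 1000000000 × 0.0502538 = 50253800 bits.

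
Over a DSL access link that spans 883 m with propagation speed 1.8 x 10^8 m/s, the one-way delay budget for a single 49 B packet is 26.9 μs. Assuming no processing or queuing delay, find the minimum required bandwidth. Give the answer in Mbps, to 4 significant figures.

L = 392 bits.
Propagation delay = 883 / 180000000 = 4.90556 μs.
Transmission budget = 26.9 − 4.90556 = 21.9944 μs.
R ≥ L / t_tx = 392 bits / 2.19944e-05 s = 17.82 Mbps.

17.82 Mbps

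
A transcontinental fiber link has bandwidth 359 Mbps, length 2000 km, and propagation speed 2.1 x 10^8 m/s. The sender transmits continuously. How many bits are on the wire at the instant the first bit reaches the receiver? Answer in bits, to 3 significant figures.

3420000 bits

Propagation delay = 2000000 / 210000000 = 0.00952381 s.
BDP = R × t_prop = 359000000 × 0.00952381 = 3419050 bits.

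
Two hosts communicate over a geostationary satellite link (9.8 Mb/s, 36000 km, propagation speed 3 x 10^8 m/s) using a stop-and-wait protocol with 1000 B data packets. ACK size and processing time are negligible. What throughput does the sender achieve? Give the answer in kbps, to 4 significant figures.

t_tx = L/R = 8000/9800000 = 0.000816327 s.
t_prop = 36000000/300000000 = 0.12 s; RTT = 0.24 s.
Cycle = t_tx + RTT = 0.240816 s.
Throughput = L / cycle = 8000 / 0.240816 = 33.22 kbps.

33.22 kbps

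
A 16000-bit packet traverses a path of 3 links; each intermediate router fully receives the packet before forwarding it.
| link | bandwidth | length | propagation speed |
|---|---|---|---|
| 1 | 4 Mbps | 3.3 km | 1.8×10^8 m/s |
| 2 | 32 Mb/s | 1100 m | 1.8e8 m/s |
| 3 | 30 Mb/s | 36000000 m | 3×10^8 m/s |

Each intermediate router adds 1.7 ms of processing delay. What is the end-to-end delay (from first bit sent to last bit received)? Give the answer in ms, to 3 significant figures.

Transmission delays (L/R per hop): 4, 0.5, 0.533333 ms; sum = 5.03333 ms.
Propagation delays (d/s per hop): 0.0183333, 0.00611111, 120 ms; sum = 120.024 ms.
Processing at 2 router(s): 2 × 1.7 ms = 3.4 ms.
End-to-end = 128 ms.

128 ms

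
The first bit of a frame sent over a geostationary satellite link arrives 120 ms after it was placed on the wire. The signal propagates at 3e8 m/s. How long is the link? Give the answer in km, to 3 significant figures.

d = s × t_prop = 300000000 × 0.12 = 36000 km.

36000 km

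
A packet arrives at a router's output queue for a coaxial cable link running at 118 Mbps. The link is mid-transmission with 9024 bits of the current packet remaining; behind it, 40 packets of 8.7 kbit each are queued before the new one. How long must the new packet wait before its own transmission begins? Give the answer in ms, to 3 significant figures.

3.03 ms

Each queued packet: L/R = 8700/118000000 = 0.0737288 ms.
40 queued → 2.94915 ms.
Plus remaining 9024 bits of current packet: 0.0764746 ms.
Queuing delay = 3.03 ms.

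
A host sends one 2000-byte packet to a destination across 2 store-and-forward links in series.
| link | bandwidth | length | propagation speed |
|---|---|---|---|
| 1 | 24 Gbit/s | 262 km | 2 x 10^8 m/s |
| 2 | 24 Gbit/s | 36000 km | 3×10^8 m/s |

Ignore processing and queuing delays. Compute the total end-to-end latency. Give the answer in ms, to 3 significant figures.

121 ms

L = 2000 × 8 = 16000 bits.
Transmission delay per hop = L/R = 16000/24000000000 = 0.000666667 ms; 2 hops → 0.00133333 ms.
Propagation delays (d/s per hop): 1.31, 120 ms; sum = 121.31 ms.
End-to-end = 121 ms.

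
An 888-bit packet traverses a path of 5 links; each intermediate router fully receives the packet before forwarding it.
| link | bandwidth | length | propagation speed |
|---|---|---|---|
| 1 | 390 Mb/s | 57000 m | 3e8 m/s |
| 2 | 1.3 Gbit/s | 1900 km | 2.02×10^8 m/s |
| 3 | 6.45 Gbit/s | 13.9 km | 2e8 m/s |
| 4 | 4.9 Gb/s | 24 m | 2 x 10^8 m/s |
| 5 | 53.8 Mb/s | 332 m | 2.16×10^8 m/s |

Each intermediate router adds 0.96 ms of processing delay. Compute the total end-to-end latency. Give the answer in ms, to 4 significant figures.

13.53 ms

Transmission delays (L/R per hop): 0.00227692, 0.000683077, 0.000137674, 0.000181224, 0.0165056 ms; sum = 0.0197845 ms.
Propagation delays (d/s per hop): 0.19, 9.40594, 0.0695, 0.00012, 0.00153704 ms; sum = 9.6671 ms.
Processing at 4 router(s): 4 × 0.96 ms = 3.84 ms.
End-to-end = 13.53 ms.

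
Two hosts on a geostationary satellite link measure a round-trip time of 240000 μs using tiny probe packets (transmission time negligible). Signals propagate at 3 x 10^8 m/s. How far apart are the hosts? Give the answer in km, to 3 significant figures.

One-way propagation = RTT/2 = 120000 μs.
d = s × t = 300000000 × 0.12 = 36000 km.

36000 km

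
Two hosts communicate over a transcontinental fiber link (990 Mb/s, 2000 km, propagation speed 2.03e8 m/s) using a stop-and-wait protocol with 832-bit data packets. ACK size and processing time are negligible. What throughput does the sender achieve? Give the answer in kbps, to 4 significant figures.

t_tx = L/R = 832/990000000 = 8.40404e-07 s.
t_prop = 2000000/2.03e+08 = 0.00985222 s; RTT = 0.0197044 s.
Cycle = t_tx + RTT = 0.0197053 s.
Throughput = L / cycle = 832 / 0.0197053 = 42.22 kbps.

42.22 kbps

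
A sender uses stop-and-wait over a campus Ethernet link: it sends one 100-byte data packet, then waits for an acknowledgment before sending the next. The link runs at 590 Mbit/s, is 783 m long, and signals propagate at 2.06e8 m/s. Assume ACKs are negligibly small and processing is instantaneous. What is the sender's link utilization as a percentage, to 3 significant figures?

t_tx = L/R = 800/590000000 = 1.35593e-06 s.
t_prop = 783/206000000 = 3.80097e-06 s; RTT = 7.60194e-06 s.
Cycle = t_tx + RTT = 8.95787e-06 s.
Utilization = t_tx / cycle = 1.35593e-06/8.95787e-06 = 15.1 %.

15.1 %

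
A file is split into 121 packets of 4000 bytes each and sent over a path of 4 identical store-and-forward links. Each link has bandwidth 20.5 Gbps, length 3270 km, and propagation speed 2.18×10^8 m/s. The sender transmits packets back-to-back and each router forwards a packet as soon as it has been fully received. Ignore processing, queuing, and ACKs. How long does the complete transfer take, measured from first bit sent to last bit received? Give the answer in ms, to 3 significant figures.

Per-hop transmission t_tx = L/R = 32000/20500000000 = 0.00156098 ms.
Per-hop propagation t_prop = 3270000/2.18e+08 = 15 ms.
Pipeline fill: first packet needs 4·t_tx to clear all hops; remaining 120 packets each add one t_tx.
Total = (4+121-1)·t_tx + 4·t_prop = 124·0.00156098 + 4·15 = 60.2 ms.

60.2 ms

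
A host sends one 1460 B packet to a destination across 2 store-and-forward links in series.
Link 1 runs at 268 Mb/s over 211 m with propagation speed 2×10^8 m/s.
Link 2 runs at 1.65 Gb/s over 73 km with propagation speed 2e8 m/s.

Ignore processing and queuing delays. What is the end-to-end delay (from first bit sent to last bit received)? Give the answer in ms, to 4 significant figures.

0.4167 ms

L = 1460 × 8 = 11680 bits.
Transmission delays (L/R per hop): 0.0435821, 0.00707879 ms; sum = 0.0506609 ms.
Propagation delays (d/s per hop): 0.001055, 0.365 ms; sum = 0.366055 ms.
End-to-end = 0.4167 ms.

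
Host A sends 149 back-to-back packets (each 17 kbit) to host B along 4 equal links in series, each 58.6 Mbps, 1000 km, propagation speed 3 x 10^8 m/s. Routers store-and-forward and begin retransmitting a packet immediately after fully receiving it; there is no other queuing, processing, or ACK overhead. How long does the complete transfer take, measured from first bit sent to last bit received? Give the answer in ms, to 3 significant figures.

Per-hop transmission t_tx = L/R = 17000/58600000 = 0.290102 ms.
Per-hop propagation t_prop = 1000000/300000000 = 3.33333 ms.
Pipeline fill: first packet needs 4·t_tx to clear all hops; remaining 148 packets each add one t_tx.
Total = (4+149-1)·t_tx + 4·t_prop = 152·0.290102 + 4·3.33333 = 57.4 ms.

57.4 ms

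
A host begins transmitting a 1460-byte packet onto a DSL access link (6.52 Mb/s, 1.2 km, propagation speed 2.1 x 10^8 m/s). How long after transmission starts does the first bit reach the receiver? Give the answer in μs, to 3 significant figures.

5.71 μs

First bit experiences only propagation delay: d/s = 1200/210000000 = 5.71 μs.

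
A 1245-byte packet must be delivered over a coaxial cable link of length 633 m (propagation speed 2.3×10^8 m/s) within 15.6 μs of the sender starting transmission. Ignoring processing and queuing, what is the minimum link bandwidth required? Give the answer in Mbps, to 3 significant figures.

775 Mbps

L = 9960 bits.
Propagation delay = 633 / 2.3e+08 = 2.75217 μs.
Transmission budget = 15.6 − 2.75217 = 12.8478 μs.
R ≥ L / t_tx = 9960 bits / 1.28478e-05 s = 775 Mbps.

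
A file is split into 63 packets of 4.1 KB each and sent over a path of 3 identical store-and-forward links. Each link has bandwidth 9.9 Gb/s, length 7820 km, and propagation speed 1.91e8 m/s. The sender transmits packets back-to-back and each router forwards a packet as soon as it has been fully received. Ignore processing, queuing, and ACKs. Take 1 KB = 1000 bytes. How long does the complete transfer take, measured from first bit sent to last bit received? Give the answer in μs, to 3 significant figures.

Per-hop transmission t_tx = L/R = 32800/9900000000 = 3.31313 μs.
Per-hop propagation t_prop = 7820000/191000000 = 40942.4 μs.
Pipeline fill: first packet needs 3·t_tx to clear all hops; remaining 62 packets each add one t_tx.
Total = (3+63-1)·t_tx + 3·t_prop = 65·3.31313 + 3·40942.4 = 123000 μs.

123000 μs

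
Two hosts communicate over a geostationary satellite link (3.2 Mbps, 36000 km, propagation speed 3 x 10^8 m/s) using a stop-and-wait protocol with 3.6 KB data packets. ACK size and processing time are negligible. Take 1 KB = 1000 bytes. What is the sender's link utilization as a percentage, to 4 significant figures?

t_tx = L/R = 28800/3200000 = 0.009 s.
t_prop = 36000000/300000000 = 0.12 s; RTT = 0.24 s.
Cycle = t_tx + RTT = 0.249 s.
Utilization = t_tx / cycle = 0.009/0.249 = 3.614 %.

3.614 %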